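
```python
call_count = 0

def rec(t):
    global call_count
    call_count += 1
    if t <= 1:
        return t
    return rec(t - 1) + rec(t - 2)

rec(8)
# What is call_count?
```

Calls(t) = 1 + Calls(t-1) + Calls(t-2); Calls(0)=Calls(1)=1. For t=8 this gives 67.

Answer: 67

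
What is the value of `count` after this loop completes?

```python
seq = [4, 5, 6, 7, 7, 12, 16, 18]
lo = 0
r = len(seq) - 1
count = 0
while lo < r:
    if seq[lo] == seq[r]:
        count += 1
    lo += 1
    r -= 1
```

Count matching pairs from ends
`count` takes the values: 0 → 1

Answer: 1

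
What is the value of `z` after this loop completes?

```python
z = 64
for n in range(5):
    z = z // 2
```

Halve 5 times: 64 // 2^5 = 2
`z` takes the values: 64 → 32 → 16 → 8 → 4 → 2

Answer: 2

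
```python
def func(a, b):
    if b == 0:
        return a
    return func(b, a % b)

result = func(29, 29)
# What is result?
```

func(29, 29) -> func(29, 0) -> 29

Answer: 29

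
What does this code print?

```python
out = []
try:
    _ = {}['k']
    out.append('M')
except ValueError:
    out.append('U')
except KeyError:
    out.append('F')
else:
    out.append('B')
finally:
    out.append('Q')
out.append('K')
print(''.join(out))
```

Execution trace: 'F' (except KeyError) → 'Q' (finally) → 'K' (after the try/except). Output: FQK

Answer: FQK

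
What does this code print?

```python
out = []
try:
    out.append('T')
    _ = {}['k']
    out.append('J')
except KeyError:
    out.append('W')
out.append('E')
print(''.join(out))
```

Execution trace: 'T' (try body) → 'W' (except KeyError) → 'E' (after the try/except). Output: TWE

Answer: TWE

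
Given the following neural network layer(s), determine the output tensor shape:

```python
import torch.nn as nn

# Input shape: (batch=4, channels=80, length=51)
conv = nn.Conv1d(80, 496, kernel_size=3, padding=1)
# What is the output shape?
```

Input: (4, 80, 51) -> Output: (4, 496, 51)

Answer: (4, 496, 51)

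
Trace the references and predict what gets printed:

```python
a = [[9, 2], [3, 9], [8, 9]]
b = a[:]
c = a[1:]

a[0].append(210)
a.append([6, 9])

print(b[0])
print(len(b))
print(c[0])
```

Key concept: slice with nested mutation.
Step by step:
`a = [[9, 2], [3, 9], [8, 9]]` → a = [[9, 2], [3, 9], [8, 9]]
`b = a[:]` → b = [[9, 2], [3, 9], [8, 9]]
`c = a[1:]` → c = [[3, 9], [8, 9]]
`a[0].append(210)` → a = [[9, 2, 210], [3, 9], [8, 9]]; b = [[9, 2, 210], [3, 9], [8, 9]]
`a.append([6, 9])` → a = [[9, 2, 210], [3, 9], [8, 9], [6, 9]]
`print(b[0])` → prints [9, 2, 210]
`print(len(b))` → prints 3
`print(c[0])` → prints [3, 9]

Answer:
[9, 2, 210]
3
[3, 9]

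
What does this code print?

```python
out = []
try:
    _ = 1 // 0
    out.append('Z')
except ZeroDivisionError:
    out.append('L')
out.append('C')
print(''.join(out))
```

Execution trace: 'L' (except ZeroDivisionError) → 'C' (after the try/except). Output: LC

Answer: LC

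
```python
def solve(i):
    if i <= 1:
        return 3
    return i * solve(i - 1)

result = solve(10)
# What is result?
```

solve(10) = 10 * 9 * 8 * 7 * 6 * 5 * 4 * 3 * 2 * 3 = 10886400

Answer: 10886400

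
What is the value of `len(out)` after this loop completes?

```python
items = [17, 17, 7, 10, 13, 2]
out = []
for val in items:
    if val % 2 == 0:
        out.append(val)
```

Count even numbers in [17, 17, 7, 10, 13, 2]
`out` takes the values: [] → [10] → [10, 2]
So `len(out)` = 2

Answer: 2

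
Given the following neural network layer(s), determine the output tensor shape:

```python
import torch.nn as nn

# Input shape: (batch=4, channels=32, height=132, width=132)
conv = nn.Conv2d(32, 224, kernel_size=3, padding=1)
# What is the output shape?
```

Input: (4, 32, 132, 132) -> Output: (4, 224, 132, 132)

Answer: (4, 224, 132, 132)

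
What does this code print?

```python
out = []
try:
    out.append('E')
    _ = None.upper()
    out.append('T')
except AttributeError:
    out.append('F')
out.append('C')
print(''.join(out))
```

Execution trace: 'E' (try body) → 'F' (except AttributeError) → 'C' (after the try/except). Output: EFC

Answer: EFC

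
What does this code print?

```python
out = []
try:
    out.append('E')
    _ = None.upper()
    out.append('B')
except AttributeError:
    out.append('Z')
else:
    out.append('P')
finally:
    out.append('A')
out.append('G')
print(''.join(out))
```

Execution trace: 'E' (try body) → 'Z' (except AttributeError) → 'A' (finally) → 'G' (after the try/except). Output: EZAG

Answer: EZAG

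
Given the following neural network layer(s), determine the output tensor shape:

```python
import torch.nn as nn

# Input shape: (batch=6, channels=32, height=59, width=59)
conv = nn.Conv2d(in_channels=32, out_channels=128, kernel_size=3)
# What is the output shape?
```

Input: (6, 32, 59, 59) -> Output: (6, 128, 57, 57)

Answer: (6, 128, 57, 57)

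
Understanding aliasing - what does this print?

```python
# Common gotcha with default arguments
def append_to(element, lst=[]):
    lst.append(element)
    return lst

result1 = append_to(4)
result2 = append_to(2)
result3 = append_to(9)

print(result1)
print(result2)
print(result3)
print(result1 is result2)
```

Key concept: mutable default argument gotcha.
Step by step:
`result1 = append_to(4)` → result1 = [4]
`result2 = append_to(2)` → result1 = [4, 2] (same object as result2); result2 = [4, 2] (same object as result1)
`result3 = append_to(9)` → result1 = [4, 2, 9] (same object as result2, result3); result2 = [4, 2, 9] (same object as result1, result3); result3 = [4, 2, 9] (same object as result1, result2)
`print(result1)` → prints [4, 2, 9]
`print(result2)` → prints [4, 2, 9]
`print(result3)` → prints [4, 2, 9]
`print(result1 is result2)` → prints True

Answer:
[4, 2, 9]
[4, 2, 9]
[4, 2, 9]
True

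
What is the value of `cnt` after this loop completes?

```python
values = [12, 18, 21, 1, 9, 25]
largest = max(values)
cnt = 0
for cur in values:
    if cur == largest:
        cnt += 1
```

Count of max value 25 in [12, 18, 21, 1, 9, 25]
`cnt` takes the values: 0 → 1

Answer: 1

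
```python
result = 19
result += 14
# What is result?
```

Trace:
`result = 19` → result = 19
`result += 14` → result = 33
So result = 33

Answer: 33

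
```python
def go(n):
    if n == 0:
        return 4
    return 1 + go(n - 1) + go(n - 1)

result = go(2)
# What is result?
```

go(n) = 1 + 2·go(n-1), go(0)=4. Closed form: (4+1)·2^2 - 1 = 19.

Answer: 19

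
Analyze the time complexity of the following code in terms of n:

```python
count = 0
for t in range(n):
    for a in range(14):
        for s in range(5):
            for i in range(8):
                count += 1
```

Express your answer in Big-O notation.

Each loop level contributes: n × 1 × 1 × 1. Multiplying the contributions gives O(n).

Answer: O(n)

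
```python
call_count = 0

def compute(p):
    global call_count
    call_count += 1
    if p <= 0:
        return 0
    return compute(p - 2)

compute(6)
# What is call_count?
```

Linear recursion stepping by 2: 4 calls from p=6 down to ≤0.

Answer: 4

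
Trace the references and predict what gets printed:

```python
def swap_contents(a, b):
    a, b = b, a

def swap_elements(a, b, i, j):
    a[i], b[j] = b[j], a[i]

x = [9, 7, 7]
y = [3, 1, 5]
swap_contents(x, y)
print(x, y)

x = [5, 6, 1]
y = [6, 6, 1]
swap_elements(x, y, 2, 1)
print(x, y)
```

Key concept: parameter rebinding vs mutation.
Step by step:
`x = [9, 7, 7]` → x = [9, 7, 7]
`y = [3, 1, 5]` → y = [3, 1, 5]
`swap_contents(x, y)` → no visible change to tracked variables
`print(x, y)` → prints [9, 7, 7] [3, 1, 5]
`x = [5, 6, 1]` → x = [5, 6, 1]
`y = [6, 6, 1]` → y = [6, 6, 1]
`swap_elements(x, y, 2, 1)` → x = [5, 6, 6]; y = [6, 1, 1]
`print(x, y)` → prints [5, 6, 6] [6, 1, 1]

Answer:
[9, 7, 7] [3, 1, 5]
[5, 6, 6] [6, 1, 1]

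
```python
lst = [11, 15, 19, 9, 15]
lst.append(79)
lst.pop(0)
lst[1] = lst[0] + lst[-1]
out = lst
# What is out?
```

Trace:
`lst = [11, 15, 19, 9, 15]` → lst = [11, 15, 19, 9, 15]
`lst.append(79)` → lst = [11, 15, 19, 9, 15, 79]
`lst.pop(0)` → lst = [15, 19, 9, 15, 79]
`lst[1] = lst[0] + lst[-1]` → lst = [15, 94, 9, 15, 79]
`out = lst` → out = [15, 94, 9, 15, 79]
So out = [15, 94, 9, 15, 79]

Answer: [15, 94, 9, 15, 79]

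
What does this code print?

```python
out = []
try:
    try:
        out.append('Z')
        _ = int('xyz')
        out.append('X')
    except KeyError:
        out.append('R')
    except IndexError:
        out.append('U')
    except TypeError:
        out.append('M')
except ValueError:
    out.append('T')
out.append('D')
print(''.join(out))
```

Execution trace: 'Z' (try body) → 'T' (outer except ValueError) → 'D' (after the try/except). Output: ZTD

Answer: ZTD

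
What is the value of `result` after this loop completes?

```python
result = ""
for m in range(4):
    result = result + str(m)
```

Concatenate digits 0 to 3
`result` takes the values: "" → "0" → "01" → "012" → "0123"

Answer: "0123"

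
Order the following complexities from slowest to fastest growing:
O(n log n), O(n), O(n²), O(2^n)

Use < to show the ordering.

Ordered by growth rate: O(n) < O(n log n) < O(n²) < O(2^n)

Answer: O(n) < O(n log n) < O(n²) < O(2^n)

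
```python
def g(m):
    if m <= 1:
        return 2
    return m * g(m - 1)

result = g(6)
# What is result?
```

g(6) = 6 * 5 * 4 * 3 * 2 * 2 = 1440

Answer: 1440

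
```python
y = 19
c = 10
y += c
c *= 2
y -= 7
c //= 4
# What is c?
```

Trace:
`y = 19` → y = 19
`c = 10` → c = 10
`y += c` → y = 29
`c *= 2` → c = 20
`y -= 7` → y = 22
`c //= 4` → c = 5
So c = 5

Answer: 5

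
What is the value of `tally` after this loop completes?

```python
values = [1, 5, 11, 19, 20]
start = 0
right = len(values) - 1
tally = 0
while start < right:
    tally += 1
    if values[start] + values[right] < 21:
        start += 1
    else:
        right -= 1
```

Steps to find pair summing to 21
`tally` takes the values: 0 → 1 → 2 → 3 → 4

Answer: 4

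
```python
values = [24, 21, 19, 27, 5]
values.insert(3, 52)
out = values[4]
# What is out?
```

Trace:
`values = [24, 21, 19, 27, 5]` → values = [24, 21, 19, 27, 5]
`values.insert(3, 52)` → values = [24, 21, 19, 52, 27, 5]
`out = values[4]` → out = 27
So out = 27

Answer: 27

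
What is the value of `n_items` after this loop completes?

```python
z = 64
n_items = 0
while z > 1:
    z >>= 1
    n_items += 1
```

Count right shifts until 1
`n_items` takes the values: 0 → 1 → 2 → 3 → 4 → 5 → 6

Answer: 6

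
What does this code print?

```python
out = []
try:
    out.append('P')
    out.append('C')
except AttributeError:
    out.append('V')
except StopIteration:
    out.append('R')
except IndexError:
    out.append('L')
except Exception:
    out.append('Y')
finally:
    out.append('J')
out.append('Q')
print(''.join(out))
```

Execution trace: 'P' (try body) → 'C' (try body, no exception) → 'J' (finally) → 'Q' (after the try/except). Output: PCJQ

Answer: PCJQ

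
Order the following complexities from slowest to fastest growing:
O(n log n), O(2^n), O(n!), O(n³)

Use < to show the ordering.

Ordered by growth rate: O(n log n) < O(n³) < O(2^n) < O(n!)

Answer: O(n log n) < O(n³) < O(2^n) < O(n!)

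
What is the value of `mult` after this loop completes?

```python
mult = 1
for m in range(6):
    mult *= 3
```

3^6 = 729
`mult` takes the values: 1 → 3 → 9 → 27 → 81 → 243 → 729

Answer: 729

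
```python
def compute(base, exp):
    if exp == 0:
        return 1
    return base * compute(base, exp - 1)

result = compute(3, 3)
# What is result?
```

compute(3, 3) = 3 * 3 * 3 = 27

Answer: 27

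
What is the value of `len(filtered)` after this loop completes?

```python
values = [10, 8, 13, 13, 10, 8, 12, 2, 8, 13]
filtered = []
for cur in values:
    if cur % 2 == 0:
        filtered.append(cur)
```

Count even numbers in [10, 8, 13, 13, 10, 8, 12, 2, 8, 13]
`filtered` takes the values: [] → [10] → [10, 8] → [10, 8, 10] → [10, 8, 10, 8] → [10, 8, 10, 8, 12] → [10, 8, 10, 8, 12, 2] → [10, 8, 10, 8, 12, 2, 8]
So `len(filtered)` = 7

Answer: 7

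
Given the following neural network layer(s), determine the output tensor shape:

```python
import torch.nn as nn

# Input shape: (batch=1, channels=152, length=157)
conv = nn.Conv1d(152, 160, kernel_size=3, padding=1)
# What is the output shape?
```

Input: (1, 152, 157) -> Output: (1, 160, 157)

Answer: (1, 160, 157)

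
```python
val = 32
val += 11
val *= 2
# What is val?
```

Trace:
`val = 32` → val = 32
`val += 11` → val = 43
`val *= 2` → val = 86
So val = 86

Answer: 86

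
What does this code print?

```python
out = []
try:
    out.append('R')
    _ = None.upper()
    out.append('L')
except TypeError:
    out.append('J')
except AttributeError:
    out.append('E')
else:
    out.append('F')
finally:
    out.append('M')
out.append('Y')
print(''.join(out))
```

Execution trace: 'R' (try body) → 'E' (except AttributeError) → 'M' (finally) → 'Y' (after the try/except). Output: REMY

Answer: REMY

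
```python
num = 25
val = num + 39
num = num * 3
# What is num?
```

Trace:
`num = 25` → num = 25
`val = num + 39` → val = 64
`num = num * 3` → num = 75
So num = 75

Answer: 75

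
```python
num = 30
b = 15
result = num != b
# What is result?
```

Trace:
`num = 30` → num = 30
`b = 15` → b = 15
`result = num != b` → result = True
So result = True

Answer: True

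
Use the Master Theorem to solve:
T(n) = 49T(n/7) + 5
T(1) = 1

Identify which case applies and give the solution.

a=49, b=7, f(n)=5. log_7(49) = 2. Since c=0 < 2, Case 1 applies: T(n) = Θ(n^log_b(a)) = O(n^2).

Answer: O(n^2) - Case 1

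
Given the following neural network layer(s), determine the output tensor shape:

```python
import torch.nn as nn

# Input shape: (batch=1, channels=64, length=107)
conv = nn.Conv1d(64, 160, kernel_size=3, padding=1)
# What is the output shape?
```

Input: (1, 64, 107) -> Output: (1, 160, 107)

Answer: (1, 160, 107)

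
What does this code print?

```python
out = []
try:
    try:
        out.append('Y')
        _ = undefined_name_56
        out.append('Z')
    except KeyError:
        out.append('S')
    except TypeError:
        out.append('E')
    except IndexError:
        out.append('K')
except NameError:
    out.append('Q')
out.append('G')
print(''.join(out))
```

Execution trace: 'Y' (inner try body) → 'Q' (outer except NameError) → 'G' (after the try/except). Output: YQG

Answer: YQG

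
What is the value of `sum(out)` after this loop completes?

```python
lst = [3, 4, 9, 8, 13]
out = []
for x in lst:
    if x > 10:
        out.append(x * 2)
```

Sum of doubled values > 10
`out` takes the values: [] → [26]
So `sum(out)` = 26

Answer: 26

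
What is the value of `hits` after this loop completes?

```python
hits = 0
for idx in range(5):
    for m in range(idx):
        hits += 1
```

Triangle number: 0+1+2+...+4
`hits` takes the values: 0 → 1 → 2 → 3 → 4 → 5 → 6 → 7 → 8 → 9 → 10

Answer: 10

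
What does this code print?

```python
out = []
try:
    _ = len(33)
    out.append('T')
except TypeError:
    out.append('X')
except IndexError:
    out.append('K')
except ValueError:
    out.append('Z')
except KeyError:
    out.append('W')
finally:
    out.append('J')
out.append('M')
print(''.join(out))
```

Execution trace: 'X' (except TypeError) → 'J' (finally) → 'M' (after the try/except). Output: XJM

Answer: XJM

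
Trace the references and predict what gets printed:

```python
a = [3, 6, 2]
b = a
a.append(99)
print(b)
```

Key concept: basic list aliasing.
Step by step:
`a = [3, 6, 2]` → a = [3, 6, 2]
`b = a` → b = [3, 6, 2] (same object as a)
`a.append(99)` → a = [3, 6, 2, 99] (same object as b); b = [3, 6, 2, 99] (same object as a)
`print(b)` → prints [3, 6, 2, 99]

Answer: [3, 6, 2, 99]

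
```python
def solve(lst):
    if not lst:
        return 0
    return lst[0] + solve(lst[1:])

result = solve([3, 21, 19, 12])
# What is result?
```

3 + 21 + 19 + 12 + 0 = 55

Answer: 55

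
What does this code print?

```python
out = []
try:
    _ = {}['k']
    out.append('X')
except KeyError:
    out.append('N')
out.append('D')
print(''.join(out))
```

Execution trace: 'N' (except KeyError) → 'D' (after the try/except). Output: ND

Answer: ND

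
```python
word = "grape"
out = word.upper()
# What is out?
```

Trace:
`word = "grape"` → word = 'grape'
`out = word.upper()` → out = 'GRAPE'
So out = 'GRAPE'

Answer: 'GRAPE'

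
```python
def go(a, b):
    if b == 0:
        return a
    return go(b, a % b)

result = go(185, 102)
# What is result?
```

go(185, 102) -> go(102, 83) -> go(83, 19) -> go(19, 7) -> go(7, 5) -> go(5, 2) -> go(2, 1) -> go(1, 0) -> 1

Answer: 1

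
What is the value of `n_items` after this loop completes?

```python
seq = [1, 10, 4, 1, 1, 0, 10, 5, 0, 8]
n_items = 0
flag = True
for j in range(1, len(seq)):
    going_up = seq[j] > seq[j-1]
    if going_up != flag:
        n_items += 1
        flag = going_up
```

Count direction changes in [1, 10, 4, 1, 1, 0, 10, 5, 0, 8]
`n_items` takes the values: 0 → 1 → 2 → 3 → 4

Answer: 4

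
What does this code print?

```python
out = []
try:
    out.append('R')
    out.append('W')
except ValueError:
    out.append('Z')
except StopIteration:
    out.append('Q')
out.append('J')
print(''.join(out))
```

Execution trace: 'R' (try body) → 'W' (try body, no exception) → 'J' (after the try/except). Output: RWJ

Answer: RWJ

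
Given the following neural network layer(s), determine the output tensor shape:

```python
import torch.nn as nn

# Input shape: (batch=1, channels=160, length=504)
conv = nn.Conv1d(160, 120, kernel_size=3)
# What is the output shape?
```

Input: (1, 160, 504) -> Output: (1, 120, 502)

Answer: (1, 120, 502)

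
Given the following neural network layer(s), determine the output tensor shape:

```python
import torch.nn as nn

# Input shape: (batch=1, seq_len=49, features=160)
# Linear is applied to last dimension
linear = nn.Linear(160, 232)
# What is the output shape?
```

Input: (1, 49, 160) -> Output: (1, 49, 232)

Answer: (1, 49, 232)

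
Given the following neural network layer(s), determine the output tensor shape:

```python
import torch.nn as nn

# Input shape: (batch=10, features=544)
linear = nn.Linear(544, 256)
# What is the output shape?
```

Input: (10, 544) -> Output: (10, 256)

Answer: (10, 256)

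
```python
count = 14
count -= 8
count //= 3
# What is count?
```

Trace:
`count = 14` → count = 14
`count -= 8` → count = 6
`count //= 3` → count = 2
So count = 2

Answer: 2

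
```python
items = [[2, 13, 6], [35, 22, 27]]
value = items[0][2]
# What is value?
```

Trace:
`items = [[2, 13, 6], [35, 22, 27]]` → items = [[2, 13, 6], [35, 22, 27]]
`value = items[0][2]` → value = 6
So value = 6

Answer: 6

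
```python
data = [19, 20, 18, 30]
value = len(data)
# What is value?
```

Trace:
`data = [19, 20, 18, 30]` → data = [19, 20, 18, 30]
`value = len(data)` → value = 4
So value = 4

Answer: 4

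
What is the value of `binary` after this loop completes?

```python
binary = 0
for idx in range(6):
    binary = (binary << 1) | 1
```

Build 6 consecutive 1-bits: 0b111111
`binary` takes the values: 0 → 1 → 3 → 7 → 15 → 31 → 63

Answer: 63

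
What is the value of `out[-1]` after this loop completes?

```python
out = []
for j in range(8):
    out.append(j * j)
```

Last element of squares 0 to 7
`out` takes the values: [] → [0] → [0, 1] → [0, 1, 4] → [0, 1, 4, 9] → [0, 1, 4, 9, 16] → [0, 1, 4, 9, 16, 25] → [0, 1, 4, 9, 16, 25, 36] → [0, 1, 4, 9, 16, 25, 36, 49]
So `out[-1]` = 49

Answer: 49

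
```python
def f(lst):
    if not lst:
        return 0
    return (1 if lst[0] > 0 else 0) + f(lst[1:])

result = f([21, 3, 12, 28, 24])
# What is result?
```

Count of positive elements in [21, 3, 12, 28, 24] = 5

Answer: 5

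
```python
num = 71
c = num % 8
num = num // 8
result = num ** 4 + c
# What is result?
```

Trace:
`num = 71` → num = 71
`c = num % 8` → c = 7
`num = num // 8` → num = 8
`result = num ** 4 + c` → result = 4103
So result = 4103

Answer: 4103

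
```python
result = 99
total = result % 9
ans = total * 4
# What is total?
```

Trace:
`result = 99` → result = 99
`total = result % 9` → total = 0
`ans = total * 4` → ans = 0
So total = 0

Answer: 0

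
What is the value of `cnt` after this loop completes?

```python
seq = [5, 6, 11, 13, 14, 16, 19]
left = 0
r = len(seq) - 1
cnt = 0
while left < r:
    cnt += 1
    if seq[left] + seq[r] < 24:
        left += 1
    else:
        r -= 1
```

Steps to find pair summing to 24
`cnt` takes the values: 0 → 1 → 2 → 3 → 4 → 5 → 6

Answer: 6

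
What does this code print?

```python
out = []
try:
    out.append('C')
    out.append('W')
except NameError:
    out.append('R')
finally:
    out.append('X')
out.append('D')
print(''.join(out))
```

Execution trace: 'C' (try body) → 'W' (try body, no exception) → 'X' (finally) → 'D' (after the try/except). Output: CWXD

Answer: CWXD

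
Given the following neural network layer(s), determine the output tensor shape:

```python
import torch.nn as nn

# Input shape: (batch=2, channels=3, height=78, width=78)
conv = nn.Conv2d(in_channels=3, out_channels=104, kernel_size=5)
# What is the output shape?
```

Input: (2, 3, 78, 78) -> Output: (2, 104, 74, 74)

Answer: (2, 104, 74, 74)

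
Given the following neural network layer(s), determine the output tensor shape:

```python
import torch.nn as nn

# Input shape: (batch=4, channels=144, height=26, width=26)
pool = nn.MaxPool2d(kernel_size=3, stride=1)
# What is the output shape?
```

Input: (4, 144, 26, 26) -> Output: (4, 144, 24, 24)

Answer: (4, 144, 24, 24)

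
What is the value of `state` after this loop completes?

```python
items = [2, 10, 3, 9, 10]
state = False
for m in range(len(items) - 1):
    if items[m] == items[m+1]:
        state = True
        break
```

Check consecutive duplicates in [2, 10, 3, 9, 10]
`state` takes the values: False

Answer: False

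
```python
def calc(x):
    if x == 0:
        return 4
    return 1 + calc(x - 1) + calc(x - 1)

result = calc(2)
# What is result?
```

calc(x) = 1 + 2·calc(x-1), calc(0)=4. Closed form: (4+1)·2^2 - 1 = 19.

Answer: 19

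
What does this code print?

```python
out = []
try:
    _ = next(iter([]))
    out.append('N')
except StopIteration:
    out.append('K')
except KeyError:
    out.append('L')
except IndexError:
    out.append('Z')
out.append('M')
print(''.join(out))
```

Execution trace: 'K' (except StopIteration) → 'M' (after the try/except). Output: KM

Answer: KM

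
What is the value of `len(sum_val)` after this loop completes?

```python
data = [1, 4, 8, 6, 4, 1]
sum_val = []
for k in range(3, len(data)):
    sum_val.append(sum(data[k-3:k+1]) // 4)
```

Number of 4-element averages
`sum_val` takes the values: [] → [4] → [4, 5] → [4, 5, 4]
So `len(sum_val)` = 3

Answer: 3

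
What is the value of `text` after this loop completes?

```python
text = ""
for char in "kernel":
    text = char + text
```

Reverse 'kernel'
`text` takes the values: "" → "k" → "ek" → "rek" → "nrek" → "enrek" → "lenrek"

Answer: "lenrek"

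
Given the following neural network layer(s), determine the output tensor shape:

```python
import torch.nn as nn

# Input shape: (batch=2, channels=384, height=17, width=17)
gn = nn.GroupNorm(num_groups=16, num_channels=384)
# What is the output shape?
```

Input: (2, 384, 17, 17) -> Output: (2, 384, 17, 17)

Answer: (2, 384, 17, 17)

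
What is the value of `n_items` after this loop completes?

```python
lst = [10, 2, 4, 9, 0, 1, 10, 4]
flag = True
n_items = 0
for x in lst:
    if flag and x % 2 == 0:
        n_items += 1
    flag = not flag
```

Count even values at even positions
`n_items` takes the values: 0 → 1 → 2 → 3 → 4

Answer: 4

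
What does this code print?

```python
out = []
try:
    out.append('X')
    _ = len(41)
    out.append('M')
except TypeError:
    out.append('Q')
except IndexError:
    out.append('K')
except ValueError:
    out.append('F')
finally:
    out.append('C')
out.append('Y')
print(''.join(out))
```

Execution trace: 'X' (try body) → 'Q' (except TypeError) → 'C' (finally) → 'Y' (after the try/except). Output: XQCY

Answer: XQCY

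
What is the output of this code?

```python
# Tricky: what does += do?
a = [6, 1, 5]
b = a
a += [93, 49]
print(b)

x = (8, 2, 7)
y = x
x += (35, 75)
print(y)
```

Key concept: += behavior differs for mutable vs immutable.
Step by step:
`a = [6, 1, 5]` → a = [6, 1, 5]
`b = a` → b = [6, 1, 5] (same object as a)
`a += [93, 49]` → a = [6, 1, 5, 93, 49] (same object as b); b = [6, 1, 5, 93, 49] (same object as a)
`print(b)` → prints [6, 1, 5, 93, 49]
`x = (8, 2, 7)` → x = (8, 2, 7)
`y = x` → y = (8, 2, 7)
`x += (35, 75)` → x = (8, 2, 7, 35, 75)
`print(y)` → prints (8, 2, 7)

Answer:
[6, 1, 5, 93, 49]
(8, 2, 7)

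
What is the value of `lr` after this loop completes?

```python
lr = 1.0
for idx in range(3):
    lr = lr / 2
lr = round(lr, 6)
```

Halving LR 3 times: 1 / 2^3
`lr` takes the values: 1.0 → 0.5 → 0.25 → 0.125

Answer: 0.125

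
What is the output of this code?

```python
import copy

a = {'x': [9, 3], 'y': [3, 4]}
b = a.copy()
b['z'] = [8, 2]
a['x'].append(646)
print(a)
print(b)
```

Key concept: shallow copy of dict with mutable values.
Step by step:
`a = {'x': [9, 3], 'y': [3, 4]}` → a = {'x': [9, 3], 'y': [3, 4]}
`b = a.copy()` → b = {'x': [9, 3], 'y': [3, 4]}
`b['z'] = [8, 2]` → b = {'x': [9, 3], 'y': [3, 4], 'z': [8, 2]}
`a['x'].append(646)` → a = {'x': [9, 3, 646], 'y': [3, 4]}; b = {'x': [9, 3, 646], 'y': [3, 4], 'z': [8, 2]}
`print(a)` → prints {'x': [9, 3, 646], 'y': [3, 4]}
`print(b)` → prints {'x': [9, 3, 646], 'y': [3, 4], 'z': [8, 2]}

Answer:
{'x': [9, 3, 646], 'y': [3, 4]}
{'x': [9, 3, 646], 'y': [3, 4], 'z': [8, 2]}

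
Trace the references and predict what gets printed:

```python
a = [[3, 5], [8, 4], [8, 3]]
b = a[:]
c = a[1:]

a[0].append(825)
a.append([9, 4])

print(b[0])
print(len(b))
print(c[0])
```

Key concept: slice with nested mutation.
Step by step:
`a = [[3, 5], [8, 4], [8, 3]]` → a = [[3, 5], [8, 4], [8, 3]]
`b = a[:]` → b = [[3, 5], [8, 4], [8, 3]]
`c = a[1:]` → c = [[8, 4], [8, 3]]
`a[0].append(825)` → a = [[3, 5, 825], [8, 4], [8, 3]]; b = [[3, 5, 825], [8, 4], [8, 3]]
`a.append([9, 4])` → a = [[3, 5, 825], [8, 4], [8, 3], [9, 4]]
`print(b[0])` → prints [3, 5, 825]
`print(len(b))` → prints 3
`print(c[0])` → prints [8, 4]

Answer:
[3, 5, 825]
3
[8, 4]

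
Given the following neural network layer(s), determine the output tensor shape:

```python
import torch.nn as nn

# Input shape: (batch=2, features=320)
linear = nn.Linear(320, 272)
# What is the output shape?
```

Input: (2, 320) -> Output: (2, 272)

Answer: (2, 272)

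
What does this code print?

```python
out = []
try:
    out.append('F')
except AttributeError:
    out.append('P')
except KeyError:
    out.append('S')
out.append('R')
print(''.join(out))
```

Execution trace: 'F' (try body, no exception) → 'R' (after the try/except). Output: FR

Answer: FR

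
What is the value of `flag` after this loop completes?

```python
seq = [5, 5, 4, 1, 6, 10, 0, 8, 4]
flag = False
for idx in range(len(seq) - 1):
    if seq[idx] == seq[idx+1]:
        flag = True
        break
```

Check consecutive duplicates in [5, 5, 4, 1, 6, 10, 0, 8, 4]
`flag` takes the values: False → True

Answer: True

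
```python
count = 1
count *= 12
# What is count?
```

Trace:
`count = 1` → count = 1
`count *= 12` → count = 12
So count = 12

Answer: 12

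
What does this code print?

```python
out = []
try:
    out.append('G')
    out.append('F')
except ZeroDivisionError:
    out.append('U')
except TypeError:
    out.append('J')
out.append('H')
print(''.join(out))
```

Execution trace: 'G' (try body) → 'F' (try body, no exception) → 'H' (after the try/except). Output: GFH

Answer: GFH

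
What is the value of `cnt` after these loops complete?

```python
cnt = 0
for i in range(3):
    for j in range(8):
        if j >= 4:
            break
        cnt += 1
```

Inner breaks at 4, outer runs 3 times
`cnt` takes the values: 0 → 1 → 2 → 3 → 4 → 5 → 6 → 7 → 8 → 9 → 10 → 11 → 12

Answer: 12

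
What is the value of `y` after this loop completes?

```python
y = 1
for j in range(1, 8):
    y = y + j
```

Start at 1, add 1 through 7
`y` takes the values: 1 → 2 → 4 → 7 → 11 → 16 → 22 → 29

Answer: 29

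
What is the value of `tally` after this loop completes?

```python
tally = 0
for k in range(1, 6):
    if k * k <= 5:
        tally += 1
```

Count numbers where k² ≤ 5
`tally` takes the values: 0 → 1 → 2

Answer: 2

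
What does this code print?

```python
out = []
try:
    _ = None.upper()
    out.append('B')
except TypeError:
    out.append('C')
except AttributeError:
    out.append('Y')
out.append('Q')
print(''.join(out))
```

Execution trace: 'Y' (except AttributeError) → 'Q' (after the try/except). Output: YQ

Answer: YQ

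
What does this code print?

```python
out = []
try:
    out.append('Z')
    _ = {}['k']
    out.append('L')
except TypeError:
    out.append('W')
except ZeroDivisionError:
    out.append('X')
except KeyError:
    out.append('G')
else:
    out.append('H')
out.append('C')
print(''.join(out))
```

Execution trace: 'Z' (try body) → 'G' (except KeyError) → 'C' (after the try/except). Output: ZGC

Answer: ZGC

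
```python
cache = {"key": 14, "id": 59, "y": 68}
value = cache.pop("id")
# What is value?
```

Trace:
`cache = {"key": 14, "id": 59, "y": 68}` → cache = {'key': 14, 'id': 59, 'y': 68}
`value = cache.pop("id")` → cache = {'key': 14, 'y': 68}; value = 59
So value = 59

Answer: 59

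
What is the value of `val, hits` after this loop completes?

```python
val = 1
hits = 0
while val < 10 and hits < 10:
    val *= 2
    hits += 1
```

Double until >= 10 or 10 iterations
`val, hits` takes the values: (1, 0) → (2, 0) → (2, 1) → (4, 1) → (4, 2) → (8, 2) → (8, 3) → (16, 3) → (16, 4)

Answer: 16, 4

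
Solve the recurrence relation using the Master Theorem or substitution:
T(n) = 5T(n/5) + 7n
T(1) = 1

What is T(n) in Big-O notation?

By Master Theorem: a=5, b=5, f(n)=7n. Since log_5(5) = 1 and f(n) = Θ(n^1), Case 2 applies. T(n) = O(n log n).

Answer: O(n log n)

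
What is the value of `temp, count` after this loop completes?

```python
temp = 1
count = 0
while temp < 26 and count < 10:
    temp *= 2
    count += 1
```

Double until >= 26 or 10 iterations
`temp, count` takes the values: (1, 0) → (2, 0) → (2, 1) → (4, 1) → (4, 2) → (8, 2) → (8, 3) → (16, 3) → (16, 4) → (32, 4) → (32, 5)

Answer: 32, 5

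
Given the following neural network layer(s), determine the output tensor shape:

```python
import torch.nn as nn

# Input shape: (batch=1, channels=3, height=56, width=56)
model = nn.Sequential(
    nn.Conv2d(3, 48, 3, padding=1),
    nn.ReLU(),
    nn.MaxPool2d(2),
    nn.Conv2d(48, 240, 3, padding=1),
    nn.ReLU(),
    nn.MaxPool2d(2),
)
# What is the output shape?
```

Input: (1, 3, 56, 56) -> after first Conv2d: (1, 48, 56, 56) -> after first MaxPool2d: (1, 48, 28, 28) -> after second Conv2d: (1, 240, 28, 28) -> Output: (1, 240, 14, 14)

Answer: (1, 240, 14, 14)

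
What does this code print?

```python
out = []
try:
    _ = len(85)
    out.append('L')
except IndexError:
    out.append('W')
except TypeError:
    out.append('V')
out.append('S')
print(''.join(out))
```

Execution trace: 'V' (except TypeError) → 'S' (after the try/except). Output: VS

Answer: VS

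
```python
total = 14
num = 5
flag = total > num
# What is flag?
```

Trace:
`total = 14` → total = 14
`num = 5` → num = 5
`flag = total > num` → flag = True
So flag = True

Answer: True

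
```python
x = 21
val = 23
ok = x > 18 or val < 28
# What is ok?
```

Trace:
`x = 21` → x = 21
`val = 23` → val = 23
`ok = x > 18 or val < 28` → ok = True
So ok = True

Answer: True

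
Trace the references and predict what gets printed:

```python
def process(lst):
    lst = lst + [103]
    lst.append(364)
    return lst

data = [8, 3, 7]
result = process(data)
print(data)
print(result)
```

Key concept: rebinding parameter vs mutation.
Step by step:
`data = [8, 3, 7]` → data = [8, 3, 7]
`result = process(data)` → result = [8, 3, 7, 103, 364]
`print(data)` → prints [8, 3, 7]
`print(result)` → prints [8, 3, 7, 103, 364]

Answer:
[8, 3, 7]
[8, 3, 7, 103, 364]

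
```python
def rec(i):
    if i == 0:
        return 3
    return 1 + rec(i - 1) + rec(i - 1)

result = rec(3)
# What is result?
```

rec(i) = 1 + 2·rec(i-1), rec(0)=3. Closed form: (3+1)·2^3 - 1 = 31.

Answer: 31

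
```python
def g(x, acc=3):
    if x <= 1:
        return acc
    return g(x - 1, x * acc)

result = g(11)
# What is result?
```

Accumulator trace (n, acc): (11, 3) -> (10, 33) -> (9, 330) -> (8, 2970) -> (7, 23760) -> (6, 166320) -> (5, 997920) -> (4, 4989600) -> (3, 19958400) -> (2, 59875200) -> (1, 119750400) -> return 119750400

Answer: 119750400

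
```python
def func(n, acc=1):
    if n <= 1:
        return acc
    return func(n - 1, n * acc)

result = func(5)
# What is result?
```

Accumulator trace (n, acc): (5, 1) -> (4, 5) -> (3, 20) -> (2, 60) -> (1, 120) -> return 120

Answer: 120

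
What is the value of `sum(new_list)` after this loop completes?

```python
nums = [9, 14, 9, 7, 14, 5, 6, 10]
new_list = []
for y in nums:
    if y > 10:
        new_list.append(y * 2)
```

Sum of doubled values > 10
`new_list` takes the values: [] → [28] → [28, 28]
So `sum(new_list)` = 56

Answer: 56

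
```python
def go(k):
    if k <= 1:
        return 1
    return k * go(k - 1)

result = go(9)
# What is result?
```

go(9) = 9 * 8 * 7 * 6 * 5 * 4 * 3 * 2 * 1 = 362880

Answer: 362880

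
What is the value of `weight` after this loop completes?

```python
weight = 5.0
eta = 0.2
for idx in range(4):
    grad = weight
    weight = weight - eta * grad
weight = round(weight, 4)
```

Gradient descent: w = 5.0 * (1 - 0.2)^4
`weight` takes the values: 5.0 → 4.0 → 3.2 → 2.56 → 2.048

Answer: 2.048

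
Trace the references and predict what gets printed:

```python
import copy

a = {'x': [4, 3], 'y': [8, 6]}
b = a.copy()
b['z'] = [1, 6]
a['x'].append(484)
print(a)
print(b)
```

Key concept: shallow copy of dict with mutable values.
Step by step:
`a = {'x': [4, 3], 'y': [8, 6]}` → a = {'x': [4, 3], 'y': [8, 6]}
`b = a.copy()` → b = {'x': [4, 3], 'y': [8, 6]}
`b['z'] = [1, 6]` → b = {'x': [4, 3], 'y': [8, 6], 'z': [1, 6]}
`a['x'].append(484)` → a = {'x': [4, 3, 484], 'y': [8, 6]}; b = {'x': [4, 3, 484], 'y': [8, 6], 'z': [1, 6]}
`print(a)` → prints {'x': [4, 3, 484], 'y': [8, 6]}
`print(b)` → prints {'x': [4, 3, 484], 'y': [8, 6], 'z': [1, 6]}

Answer:
{'x': [4, 3, 484], 'y': [8, 6]}
{'x': [4, 3, 484], 'y': [8, 6], 'z': [1, 6]}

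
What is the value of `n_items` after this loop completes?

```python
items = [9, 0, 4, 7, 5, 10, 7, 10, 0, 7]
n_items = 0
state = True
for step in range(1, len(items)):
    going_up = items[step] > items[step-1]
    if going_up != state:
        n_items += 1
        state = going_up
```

Count direction changes in [9, 0, 4, 7, 5, 10, 7, 10, 0, 7]
`n_items` takes the values: 0 → 1 → 2 → 3 → 4 → 5 → 6 → 7 → 8

Answer: 8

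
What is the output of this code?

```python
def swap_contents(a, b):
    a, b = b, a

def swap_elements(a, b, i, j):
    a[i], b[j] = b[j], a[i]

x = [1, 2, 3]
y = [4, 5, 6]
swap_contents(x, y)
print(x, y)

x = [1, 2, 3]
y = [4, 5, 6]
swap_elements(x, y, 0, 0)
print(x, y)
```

Key concept: parameter rebinding vs mutation.
Step by step:
`x = [1, 2, 3]` → x = [1, 2, 3]
`y = [4, 5, 6]` → y = [4, 5, 6]
`swap_contents(x, y)` → no visible change to tracked variables
`print(x, y)` → prints [1, 2, 3] [4, 5, 6]
`x = [1, 2, 3]` → x = [1, 2, 3]
`y = [4, 5, 6]` → y = [4, 5, 6]
`swap_elements(x, y, 0, 0)` → x = [4, 2, 3]; y = [1, 5, 6]
`print(x, y)` → prints [4, 2, 3] [1, 5, 6]

Answer:
[1, 2, 3] [4, 5, 6]
[4, 2, 3] [1, 5, 6]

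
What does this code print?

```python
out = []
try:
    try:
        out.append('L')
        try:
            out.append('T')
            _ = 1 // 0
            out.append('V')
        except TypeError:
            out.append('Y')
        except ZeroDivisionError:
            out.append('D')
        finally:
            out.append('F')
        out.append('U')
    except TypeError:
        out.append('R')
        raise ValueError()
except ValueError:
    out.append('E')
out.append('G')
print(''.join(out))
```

Execution trace: 'L' (try body) → 'T' (inner try body) → 'D' (inner except ZeroDivisionError) → 'F' (inner finally) → 'U' (try body, no exception) → 'G' (after the try/except). Output: LTDFUG

Answer: LTDFUG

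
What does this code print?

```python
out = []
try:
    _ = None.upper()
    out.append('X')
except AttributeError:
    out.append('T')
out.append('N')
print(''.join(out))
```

Execution trace: 'T' (except AttributeError) → 'N' (after the try/except). Output: TN

Answer: TN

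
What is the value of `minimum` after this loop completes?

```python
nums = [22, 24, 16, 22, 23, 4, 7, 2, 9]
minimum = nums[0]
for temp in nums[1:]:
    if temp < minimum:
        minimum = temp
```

Minimum of [22, 24, 16, 22, 23, 4, 7, 2, 9]
`minimum` takes the values: 22 → 16 → 4 → 2

Answer: 2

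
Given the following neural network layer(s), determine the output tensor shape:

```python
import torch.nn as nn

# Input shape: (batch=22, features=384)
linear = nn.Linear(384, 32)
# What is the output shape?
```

Input: (22, 384) -> Output: (22, 32)

Answer: (22, 32)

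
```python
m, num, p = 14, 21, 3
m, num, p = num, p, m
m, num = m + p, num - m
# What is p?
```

Trace:
`m, num, p = 14, 21, 3` → m = 14; num = 21; p = 3
`m, num, p = num, p, m` → m = 21; num = 3; p = 14
`m, num = m + p, num - m` → m = 35; num = -18
So p = 14

Answer: 14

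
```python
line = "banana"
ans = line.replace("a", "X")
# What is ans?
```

Trace:
`line = "banana"` → line = 'banana'
`ans = line.replace("a", "X")` → ans = 'bXnXnX'
So ans = 'bXnXnX'

Answer: 'bXnXnX'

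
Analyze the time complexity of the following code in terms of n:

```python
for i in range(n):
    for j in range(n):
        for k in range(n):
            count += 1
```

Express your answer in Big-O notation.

This is Triple nested loop. Time complexity: O(n³).

Answer: O(n³)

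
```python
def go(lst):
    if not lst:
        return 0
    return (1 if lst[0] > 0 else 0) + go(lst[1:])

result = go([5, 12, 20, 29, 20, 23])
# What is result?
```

Count of positive elements in [5, 12, 20, 29, 20, 23] = 6

Answer: 6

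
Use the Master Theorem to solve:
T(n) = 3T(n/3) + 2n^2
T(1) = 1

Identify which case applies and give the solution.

a=3, b=3, f(n)=2n^2. log_3(3) = 1. Since c=2 > 1 and the regularity condition holds (3(n/3)^2 = (3/3^2)n^2 with 3/3^2 < 1), Case 3 applies: T(n) = Θ(f(n)) = O(n^2).

Answer: O(n^2) - Case 3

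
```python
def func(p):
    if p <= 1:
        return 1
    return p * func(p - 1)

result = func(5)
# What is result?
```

func(5) = 5 * 4 * 3 * 2 * 1 = 120

Answer: 120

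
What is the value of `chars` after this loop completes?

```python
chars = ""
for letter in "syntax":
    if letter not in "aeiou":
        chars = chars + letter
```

Remove vowels from 'syntax'
`chars` takes the values: "" → "s" → "sy" → "syn" → "synt" → "syntx"

Answer: "syntx"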